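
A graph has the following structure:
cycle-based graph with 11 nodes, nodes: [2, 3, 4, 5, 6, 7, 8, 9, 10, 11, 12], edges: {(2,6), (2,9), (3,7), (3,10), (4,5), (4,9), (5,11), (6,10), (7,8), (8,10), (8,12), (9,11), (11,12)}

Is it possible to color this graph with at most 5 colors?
Yes, G is 5-colorable

A valid 5-coloring: color 1: [2, 4, 7, 10, 11]; color 2: [3, 5, 6, 8, 9]; color 3: [12].
(χ(G) = 3 ≤ 5.)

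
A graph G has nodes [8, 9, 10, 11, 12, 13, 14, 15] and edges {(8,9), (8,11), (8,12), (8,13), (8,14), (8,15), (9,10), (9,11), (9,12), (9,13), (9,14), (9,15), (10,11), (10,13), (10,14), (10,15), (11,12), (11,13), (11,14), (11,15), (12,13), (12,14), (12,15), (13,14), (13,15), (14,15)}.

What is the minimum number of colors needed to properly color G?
Clique number ω(G) = 7 (lower bound: χ ≥ ω).
The clique on [8, 9, 11, 12, 13, 14, 15] has size 7, forcing χ ≥ 7, and the coloring below uses 7 colors, so χ(G) = 7.
A valid 7-coloring: color 1: [11]; color 2: [9]; color 3: [15]; color 4: [13]; color 5: [14]; color 6: [8, 10]; color 7: [12].

χ(G) = 7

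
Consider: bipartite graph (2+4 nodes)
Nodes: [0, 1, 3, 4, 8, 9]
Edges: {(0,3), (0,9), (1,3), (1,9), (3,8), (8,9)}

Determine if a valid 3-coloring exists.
A valid 3-coloring: color 1: [3, 4, 9]; color 2: [0, 1, 8].
(χ(G) = 2 ≤ 3.)

Yes, G is 3-colorable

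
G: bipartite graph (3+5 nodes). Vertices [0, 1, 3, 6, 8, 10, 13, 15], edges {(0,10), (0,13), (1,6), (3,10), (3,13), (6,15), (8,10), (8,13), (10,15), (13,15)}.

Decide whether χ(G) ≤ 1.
Edge (1,6) forces its endpoints to differ, so 1 color is not enough.

No, G is not 1-colorable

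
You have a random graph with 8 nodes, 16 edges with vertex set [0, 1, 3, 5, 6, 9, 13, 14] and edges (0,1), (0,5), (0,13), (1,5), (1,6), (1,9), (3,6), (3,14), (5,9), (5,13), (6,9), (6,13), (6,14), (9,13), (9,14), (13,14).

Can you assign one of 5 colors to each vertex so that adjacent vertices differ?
A valid 5-coloring: color 1: [1, 3, 13]; color 2: [5, 6]; color 3: [0, 9]; color 4: [14].
(χ(G) = 4 ≤ 5.)

Yes, G is 5-colorable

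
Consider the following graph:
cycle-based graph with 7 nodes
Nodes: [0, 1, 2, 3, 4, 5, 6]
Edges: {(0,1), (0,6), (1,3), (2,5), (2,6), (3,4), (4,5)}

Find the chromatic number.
χ(G) = 3

Clique number ω(G) = 2 (lower bound: χ ≥ ω).
Odd cycle [5, 2, 6, 0, 1, 3, 4] needs 3 colors (χ ≥ 3).
The coloring below uses 3 colors, so χ(G) = 3.
A valid 3-coloring: color 1: [3, 5, 6]; color 2: [0, 2, 4]; color 3: [1].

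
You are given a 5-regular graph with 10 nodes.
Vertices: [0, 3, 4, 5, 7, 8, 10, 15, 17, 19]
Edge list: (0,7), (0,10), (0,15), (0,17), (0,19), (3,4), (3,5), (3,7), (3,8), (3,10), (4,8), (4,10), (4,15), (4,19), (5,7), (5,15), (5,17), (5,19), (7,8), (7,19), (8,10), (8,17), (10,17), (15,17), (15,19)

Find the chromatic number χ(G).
χ(G) = 4

Clique number ω(G) = 4 (lower bound: χ ≥ ω).
The clique on [3, 4, 8, 10] has size 4, forcing χ ≥ 4, and the coloring below uses 4 colors, so χ(G) = 4.
A valid 4-coloring: color 1: [0, 5, 8]; color 2: [7, 10, 15]; color 3: [4, 17]; color 4: [3, 19].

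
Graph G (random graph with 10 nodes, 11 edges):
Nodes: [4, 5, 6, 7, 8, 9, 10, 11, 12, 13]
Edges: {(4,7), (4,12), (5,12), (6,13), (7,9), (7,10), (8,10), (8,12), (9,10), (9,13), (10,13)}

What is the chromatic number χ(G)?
Clique number ω(G) = 3 (lower bound: χ ≥ ω).
The clique on [9, 10, 13] has size 3, forcing χ ≥ 3, and the coloring below uses 3 colors, so χ(G) = 3.
A valid 3-coloring: color 1: [4, 5, 6, 10, 11]; color 2: [9, 12]; color 3: [7, 8, 13].

χ(G) = 3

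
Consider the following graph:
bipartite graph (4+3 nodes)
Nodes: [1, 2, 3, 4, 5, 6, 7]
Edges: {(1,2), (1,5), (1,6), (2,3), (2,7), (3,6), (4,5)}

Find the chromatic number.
Clique number ω(G) = 2 (lower bound: χ ≥ ω).
The graph is bipartite (no odd cycle), so 2 colors suffice: χ(G) = 2.
A valid 2-coloring: color 1: [1, 3, 4, 7]; color 2: [2, 5, 6].

χ(G) = 2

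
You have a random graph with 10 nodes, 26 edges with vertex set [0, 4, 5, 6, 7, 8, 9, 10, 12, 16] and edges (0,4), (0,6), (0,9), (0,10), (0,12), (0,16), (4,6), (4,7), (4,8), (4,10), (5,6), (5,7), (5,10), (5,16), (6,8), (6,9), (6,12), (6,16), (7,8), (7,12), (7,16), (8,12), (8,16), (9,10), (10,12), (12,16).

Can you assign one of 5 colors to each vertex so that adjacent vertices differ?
Yes, G is 5-colorable

A valid 5-coloring: color 1: [6, 7, 10]; color 2: [4, 9, 16]; color 3: [5, 12]; color 4: [0, 8].
(χ(G) = 4 ≤ 5.)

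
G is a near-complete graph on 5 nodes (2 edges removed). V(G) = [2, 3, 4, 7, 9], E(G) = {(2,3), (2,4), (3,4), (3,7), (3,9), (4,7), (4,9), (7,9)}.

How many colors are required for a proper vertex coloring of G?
Clique number ω(G) = 4 (lower bound: χ ≥ ω).
The clique on [3, 4, 7, 9] has size 4, forcing χ ≥ 4, and the coloring below uses 4 colors, so χ(G) = 4.
A valid 4-coloring: color 1: [3]; color 2: [4]; color 3: [2, 9]; color 4: [7].

χ(G) = 4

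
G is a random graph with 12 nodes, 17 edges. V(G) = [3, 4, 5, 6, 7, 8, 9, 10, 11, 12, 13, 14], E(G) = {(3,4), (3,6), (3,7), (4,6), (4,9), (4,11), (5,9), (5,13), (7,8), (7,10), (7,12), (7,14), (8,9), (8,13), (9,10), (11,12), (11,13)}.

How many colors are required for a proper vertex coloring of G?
Clique number ω(G) = 3 (lower bound: χ ≥ ω).
The clique on [3, 4, 6] has size 3, forcing χ ≥ 3, and the coloring below uses 3 colors, so χ(G) = 3.
A valid 3-coloring: color 1: [6, 7, 9, 11]; color 2: [4, 5, 8, 10, 12, 14]; color 3: [3, 13].

χ(G) = 3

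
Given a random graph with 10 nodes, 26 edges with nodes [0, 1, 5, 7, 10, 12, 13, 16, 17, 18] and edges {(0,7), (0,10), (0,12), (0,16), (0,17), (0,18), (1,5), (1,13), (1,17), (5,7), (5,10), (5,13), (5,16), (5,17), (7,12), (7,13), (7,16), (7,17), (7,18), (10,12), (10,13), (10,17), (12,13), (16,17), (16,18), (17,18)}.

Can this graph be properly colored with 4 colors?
No, G is not 4-colorable

The clique on vertices [0, 7, 16, 17, 18] has size 5 > 4, so it alone needs 5 colors.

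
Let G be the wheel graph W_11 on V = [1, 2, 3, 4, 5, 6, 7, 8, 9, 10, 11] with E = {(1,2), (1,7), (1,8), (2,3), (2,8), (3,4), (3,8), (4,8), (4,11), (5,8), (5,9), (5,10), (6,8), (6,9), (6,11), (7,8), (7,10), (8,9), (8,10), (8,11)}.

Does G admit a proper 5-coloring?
A valid 5-coloring: color 1: [8]; color 2: [2, 4, 5, 6, 7]; color 3: [1, 3, 9, 10, 11].
(χ(G) = 3 ≤ 5.)

Yes, G is 5-colorable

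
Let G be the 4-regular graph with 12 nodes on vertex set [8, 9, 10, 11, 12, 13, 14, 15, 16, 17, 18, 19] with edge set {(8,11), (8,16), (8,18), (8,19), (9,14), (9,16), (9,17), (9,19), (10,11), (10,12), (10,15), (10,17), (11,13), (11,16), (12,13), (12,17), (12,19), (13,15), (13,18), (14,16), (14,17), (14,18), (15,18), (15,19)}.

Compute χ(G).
χ(G) = 3

Clique number ω(G) = 3 (lower bound: χ ≥ ω).
The clique on [8, 11, 16] has size 3, forcing χ ≥ 3, and the coloring below uses 3 colors, so χ(G) = 3.
A valid 3-coloring: color 1: [8, 9, 10, 13]; color 2: [11, 12, 14, 15]; color 3: [16, 17, 18, 19].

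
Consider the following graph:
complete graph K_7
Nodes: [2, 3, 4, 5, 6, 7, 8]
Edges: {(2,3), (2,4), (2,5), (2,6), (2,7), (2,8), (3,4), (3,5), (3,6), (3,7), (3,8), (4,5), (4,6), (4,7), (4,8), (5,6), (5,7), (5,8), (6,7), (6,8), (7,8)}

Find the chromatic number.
χ(G) = 7

Clique number ω(G) = 7 (lower bound: χ ≥ ω).
The clique on [2, 3, 4, 5, 6, 7, 8] has size 7, forcing χ ≥ 7, and the coloring below uses 7 colors, so χ(G) = 7.
A valid 7-coloring: color 1: [3]; color 2: [7]; color 3: [6]; color 4: [8]; color 5: [2]; color 6: [5]; color 7: [4].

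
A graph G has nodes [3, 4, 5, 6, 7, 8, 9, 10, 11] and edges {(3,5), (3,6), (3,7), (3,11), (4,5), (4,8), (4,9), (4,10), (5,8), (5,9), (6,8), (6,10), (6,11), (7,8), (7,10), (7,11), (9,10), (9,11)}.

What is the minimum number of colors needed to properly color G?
χ(G) = 3

Clique number ω(G) = 3 (lower bound: χ ≥ ω).
The clique on [3, 6, 11] has size 3, forcing χ ≥ 3, and the coloring below uses 3 colors, so χ(G) = 3.
A valid 3-coloring: color 1: [4, 6, 7]; color 2: [3, 8, 9]; color 3: [5, 10, 11].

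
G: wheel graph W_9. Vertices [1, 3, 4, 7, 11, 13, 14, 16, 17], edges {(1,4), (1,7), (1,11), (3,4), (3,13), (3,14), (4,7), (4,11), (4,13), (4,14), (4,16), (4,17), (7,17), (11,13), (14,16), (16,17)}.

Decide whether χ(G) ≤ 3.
Yes, G is 3-colorable

A valid 3-coloring: color 1: [4]; color 2: [3, 7, 11, 16]; color 3: [1, 13, 14, 17].
(χ(G) = 3 ≤ 3.)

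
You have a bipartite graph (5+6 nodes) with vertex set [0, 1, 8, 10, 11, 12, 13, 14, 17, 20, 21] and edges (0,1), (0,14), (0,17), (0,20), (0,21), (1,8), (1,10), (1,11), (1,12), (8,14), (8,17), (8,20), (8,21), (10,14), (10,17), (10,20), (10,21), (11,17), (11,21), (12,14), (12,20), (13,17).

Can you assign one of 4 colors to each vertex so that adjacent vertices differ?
A valid 4-coloring: color 1: [1, 14, 17, 20, 21]; color 2: [0, 8, 10, 11, 12, 13].
(χ(G) = 2 ≤ 4.)

Yes, G is 4-colorable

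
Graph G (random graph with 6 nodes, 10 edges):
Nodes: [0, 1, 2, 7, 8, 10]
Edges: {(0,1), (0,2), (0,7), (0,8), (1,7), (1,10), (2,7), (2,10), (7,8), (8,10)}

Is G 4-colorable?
A valid 4-coloring: color 1: [0, 10]; color 2: [7]; color 3: [1, 2, 8].
(χ(G) = 3 ≤ 4.)

Yes, G is 4-colorable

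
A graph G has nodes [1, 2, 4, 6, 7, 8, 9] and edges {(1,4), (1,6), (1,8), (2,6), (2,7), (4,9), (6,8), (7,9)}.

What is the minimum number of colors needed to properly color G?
χ(G) = 3

Clique number ω(G) = 3 (lower bound: χ ≥ ω).
The clique on [1, 6, 8] has size 3, forcing χ ≥ 3, and the coloring below uses 3 colors, so χ(G) = 3.
A valid 3-coloring: color 1: [1, 2, 9]; color 2: [4, 6, 7]; color 3: [8].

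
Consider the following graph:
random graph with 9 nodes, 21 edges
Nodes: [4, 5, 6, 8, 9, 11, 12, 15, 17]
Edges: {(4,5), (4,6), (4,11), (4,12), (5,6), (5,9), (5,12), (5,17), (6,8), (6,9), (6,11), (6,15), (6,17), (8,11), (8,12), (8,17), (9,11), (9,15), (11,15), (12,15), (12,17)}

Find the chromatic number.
χ(G) = 4

Clique number ω(G) = 4 (lower bound: χ ≥ ω).
The clique on [6, 9, 11, 15] has size 4, forcing χ ≥ 4, and the coloring below uses 4 colors, so χ(G) = 4.
A valid 4-coloring: color 1: [6, 12]; color 2: [5, 11]; color 3: [4, 9, 17]; color 4: [8, 15].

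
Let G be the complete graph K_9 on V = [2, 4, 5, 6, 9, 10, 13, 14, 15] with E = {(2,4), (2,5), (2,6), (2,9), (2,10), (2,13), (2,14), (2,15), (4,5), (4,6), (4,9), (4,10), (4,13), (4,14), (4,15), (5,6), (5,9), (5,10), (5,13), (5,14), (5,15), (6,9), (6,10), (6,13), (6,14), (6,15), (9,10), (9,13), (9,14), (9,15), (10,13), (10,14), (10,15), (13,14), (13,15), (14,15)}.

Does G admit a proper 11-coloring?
A valid 11-coloring: color 1: [13]; color 2: [2]; color 3: [9]; color 4: [4]; color 5: [15]; color 6: [14]; color 7: [6]; color 8: [10]; color 9: [5].
(χ(G) = 9 ≤ 11.)

Yes, G is 11-colorable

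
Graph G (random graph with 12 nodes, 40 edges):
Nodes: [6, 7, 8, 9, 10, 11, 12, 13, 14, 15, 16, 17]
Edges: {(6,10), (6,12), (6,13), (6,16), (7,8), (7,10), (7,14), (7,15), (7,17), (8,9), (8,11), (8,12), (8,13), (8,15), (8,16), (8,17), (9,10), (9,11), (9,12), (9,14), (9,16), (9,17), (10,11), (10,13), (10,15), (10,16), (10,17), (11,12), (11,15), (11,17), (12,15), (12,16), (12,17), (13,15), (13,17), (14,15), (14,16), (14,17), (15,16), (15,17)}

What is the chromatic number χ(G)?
Clique number ω(G) = 5 (lower bound: χ ≥ ω).
The clique on [8, 9, 11, 12, 17] has size 5, forcing χ ≥ 5, and the coloring below uses 5 colors, so χ(G) = 5.
A valid 5-coloring: color 1: [6, 9, 15]; color 2: [16, 17]; color 3: [8, 10, 14]; color 4: [7, 12, 13]; color 5: [11].

χ(G) = 5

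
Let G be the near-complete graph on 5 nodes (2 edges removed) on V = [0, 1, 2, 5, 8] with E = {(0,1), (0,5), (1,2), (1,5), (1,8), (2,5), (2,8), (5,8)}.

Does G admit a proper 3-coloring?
The clique on vertices [1, 2, 5, 8] has size 4 > 3, so it alone needs 4 colors.

No, G is not 3-colorable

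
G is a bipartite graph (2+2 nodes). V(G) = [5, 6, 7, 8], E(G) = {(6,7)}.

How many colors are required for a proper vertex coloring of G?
Clique number ω(G) = 2 (lower bound: χ ≥ ω).
The graph is bipartite (no odd cycle), so 2 colors suffice: χ(G) = 2.
A valid 2-coloring: color 1: [5, 7, 8]; color 2: [6].

χ(G) = 2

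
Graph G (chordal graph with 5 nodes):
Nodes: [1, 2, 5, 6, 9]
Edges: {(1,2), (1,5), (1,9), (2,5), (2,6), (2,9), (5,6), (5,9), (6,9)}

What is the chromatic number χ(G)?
χ(G) = 4

Clique number ω(G) = 4 (lower bound: χ ≥ ω).
The clique on [1, 2, 5, 9] has size 4, forcing χ ≥ 4, and the coloring below uses 4 colors, so χ(G) = 4.
A valid 4-coloring: color 1: [9]; color 2: [2]; color 3: [5]; color 4: [1, 6].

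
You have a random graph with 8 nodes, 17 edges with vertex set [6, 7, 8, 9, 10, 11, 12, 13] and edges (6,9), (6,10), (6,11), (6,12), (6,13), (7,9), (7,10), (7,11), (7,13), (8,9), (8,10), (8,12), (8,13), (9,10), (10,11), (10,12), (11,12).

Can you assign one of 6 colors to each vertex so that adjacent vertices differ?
A valid 6-coloring: color 1: [10, 13]; color 2: [6, 7, 8]; color 3: [9, 11]; color 4: [12].
(χ(G) = 4 ≤ 6.)

Yes, G is 6-colorable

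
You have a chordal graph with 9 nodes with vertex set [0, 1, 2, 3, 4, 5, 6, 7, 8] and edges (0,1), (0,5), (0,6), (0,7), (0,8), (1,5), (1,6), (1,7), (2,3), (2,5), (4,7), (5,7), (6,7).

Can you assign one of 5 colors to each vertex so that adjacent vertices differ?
A valid 5-coloring: color 1: [2, 7, 8]; color 2: [0, 3, 4]; color 3: [5, 6]; color 4: [1].
(χ(G) = 4 ≤ 5.)

Yes, G is 5-colorable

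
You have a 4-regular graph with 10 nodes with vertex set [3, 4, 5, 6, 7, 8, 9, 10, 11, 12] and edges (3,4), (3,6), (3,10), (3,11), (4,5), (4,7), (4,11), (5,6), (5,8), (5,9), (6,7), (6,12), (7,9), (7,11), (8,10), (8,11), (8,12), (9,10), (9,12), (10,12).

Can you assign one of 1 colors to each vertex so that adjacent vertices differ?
No, G is not 1-colorable

The clique on vertices [3, 4, 11] has size 3 > 1, so it alone needs 3 colors.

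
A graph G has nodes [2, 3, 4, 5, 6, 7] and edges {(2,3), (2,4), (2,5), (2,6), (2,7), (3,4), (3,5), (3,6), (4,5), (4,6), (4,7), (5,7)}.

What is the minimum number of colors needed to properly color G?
χ(G) = 4

Clique number ω(G) = 4 (lower bound: χ ≥ ω).
The clique on [2, 3, 4, 5] has size 4, forcing χ ≥ 4, and the coloring below uses 4 colors, so χ(G) = 4.
A valid 4-coloring: color 1: [2]; color 2: [4]; color 3: [5, 6]; color 4: [3, 7].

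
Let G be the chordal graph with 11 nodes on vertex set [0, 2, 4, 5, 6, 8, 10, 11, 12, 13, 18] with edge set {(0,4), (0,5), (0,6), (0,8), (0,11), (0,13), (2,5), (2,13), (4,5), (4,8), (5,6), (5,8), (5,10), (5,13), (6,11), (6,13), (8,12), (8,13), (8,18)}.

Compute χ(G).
χ(G) = 4

Clique number ω(G) = 4 (lower bound: χ ≥ ω).
The clique on [0, 4, 5, 8] has size 4, forcing χ ≥ 4, and the coloring below uses 4 colors, so χ(G) = 4.
A valid 4-coloring: color 1: [5, 11, 12, 18]; color 2: [0, 2, 10]; color 3: [6, 8]; color 4: [4, 13].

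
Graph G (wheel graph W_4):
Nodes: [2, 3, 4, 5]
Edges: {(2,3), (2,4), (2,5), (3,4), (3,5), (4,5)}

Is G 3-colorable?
No, G is not 3-colorable

The clique on vertices [2, 3, 4, 5] has size 4 > 3, so it alone needs 4 colors.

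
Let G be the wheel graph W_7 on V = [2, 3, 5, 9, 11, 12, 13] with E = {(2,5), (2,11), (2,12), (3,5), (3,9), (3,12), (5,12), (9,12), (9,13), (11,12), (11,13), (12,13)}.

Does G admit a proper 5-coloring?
A valid 5-coloring: color 1: [12]; color 2: [5, 9, 11]; color 3: [2, 3, 13].
(χ(G) = 3 ≤ 5.)

Yes, G is 5-colorable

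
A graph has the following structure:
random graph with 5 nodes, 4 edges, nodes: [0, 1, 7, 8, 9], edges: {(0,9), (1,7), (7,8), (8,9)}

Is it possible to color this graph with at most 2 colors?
Yes, G is 2-colorable

A valid 2-coloring: color 1: [0, 1, 8]; color 2: [7, 9].
(χ(G) = 2 ≤ 2.)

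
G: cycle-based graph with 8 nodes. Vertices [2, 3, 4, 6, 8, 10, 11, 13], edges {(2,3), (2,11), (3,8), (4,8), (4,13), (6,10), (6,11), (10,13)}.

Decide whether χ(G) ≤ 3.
A valid 3-coloring: color 1: [2, 6, 8, 13]; color 2: [3, 4, 10, 11].
(χ(G) = 2 ≤ 3.)

Yes, G is 3-colorable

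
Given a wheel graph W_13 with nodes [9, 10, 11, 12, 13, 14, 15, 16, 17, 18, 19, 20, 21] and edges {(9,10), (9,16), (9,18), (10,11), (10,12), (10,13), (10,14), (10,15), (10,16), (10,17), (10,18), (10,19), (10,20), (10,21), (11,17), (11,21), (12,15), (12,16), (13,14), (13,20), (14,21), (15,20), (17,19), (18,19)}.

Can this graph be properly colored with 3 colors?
A valid 3-coloring: color 1: [10]; color 2: [9, 11, 12, 14, 19, 20]; color 3: [13, 15, 16, 17, 18, 21].
(χ(G) = 3 ≤ 3.)

Yes, G is 3-colorable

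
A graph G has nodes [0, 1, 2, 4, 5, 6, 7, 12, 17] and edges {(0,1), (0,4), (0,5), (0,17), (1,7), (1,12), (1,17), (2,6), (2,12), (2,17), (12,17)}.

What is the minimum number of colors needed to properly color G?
χ(G) = 3

Clique number ω(G) = 3 (lower bound: χ ≥ ω).
The clique on [0, 1, 17] has size 3, forcing χ ≥ 3, and the coloring below uses 3 colors, so χ(G) = 3.
A valid 3-coloring: color 1: [0, 6, 7, 12]; color 2: [4, 5, 17]; color 3: [1, 2].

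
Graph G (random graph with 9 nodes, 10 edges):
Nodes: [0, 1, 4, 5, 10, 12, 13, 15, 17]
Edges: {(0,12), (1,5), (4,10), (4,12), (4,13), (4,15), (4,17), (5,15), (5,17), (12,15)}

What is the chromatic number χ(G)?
Clique number ω(G) = 3 (lower bound: χ ≥ ω).
The clique on [4, 12, 15] has size 3, forcing χ ≥ 3, and the coloring below uses 3 colors, so χ(G) = 3.
A valid 3-coloring: color 1: [0, 4, 5]; color 2: [1, 10, 12, 13, 17]; color 3: [15].

χ(G) = 3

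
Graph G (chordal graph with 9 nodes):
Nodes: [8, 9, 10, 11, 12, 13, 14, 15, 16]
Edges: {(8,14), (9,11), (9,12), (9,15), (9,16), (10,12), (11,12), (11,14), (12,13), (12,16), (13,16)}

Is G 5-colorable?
A valid 5-coloring: color 1: [12, 14, 15]; color 2: [8, 9, 10, 13]; color 3: [11, 16].
(χ(G) = 3 ≤ 5.)

Yes, G is 5-colorable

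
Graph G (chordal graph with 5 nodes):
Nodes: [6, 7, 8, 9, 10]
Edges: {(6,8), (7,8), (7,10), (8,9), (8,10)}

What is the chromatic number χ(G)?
Clique number ω(G) = 3 (lower bound: χ ≥ ω).
The clique on [7, 8, 10] has size 3, forcing χ ≥ 3, and the coloring below uses 3 colors, so χ(G) = 3.
A valid 3-coloring: color 1: [8]; color 2: [6, 9, 10]; color 3: [7].

χ(G) = 3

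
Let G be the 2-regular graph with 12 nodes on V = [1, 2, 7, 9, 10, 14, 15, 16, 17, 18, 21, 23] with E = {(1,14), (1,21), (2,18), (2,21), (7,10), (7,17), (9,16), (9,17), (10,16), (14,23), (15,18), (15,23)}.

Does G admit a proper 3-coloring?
Yes, G is 3-colorable

A valid 3-coloring: color 1: [9, 10, 14, 18, 21]; color 2: [1, 2, 7, 15, 16]; color 3: [17, 23].
(χ(G) = 3 ≤ 3.)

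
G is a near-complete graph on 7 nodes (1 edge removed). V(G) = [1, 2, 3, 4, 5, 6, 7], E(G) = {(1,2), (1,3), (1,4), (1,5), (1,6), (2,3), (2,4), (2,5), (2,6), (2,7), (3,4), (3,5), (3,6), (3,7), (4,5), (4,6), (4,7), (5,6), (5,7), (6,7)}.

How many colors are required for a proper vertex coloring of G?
χ(G) = 6

Clique number ω(G) = 6 (lower bound: χ ≥ ω).
The clique on [1, 2, 3, 4, 5, 6] has size 6, forcing χ ≥ 6, and the coloring below uses 6 colors, so χ(G) = 6.
A valid 6-coloring: color 1: [5]; color 2: [4]; color 3: [2]; color 4: [6]; color 5: [3]; color 6: [1, 7].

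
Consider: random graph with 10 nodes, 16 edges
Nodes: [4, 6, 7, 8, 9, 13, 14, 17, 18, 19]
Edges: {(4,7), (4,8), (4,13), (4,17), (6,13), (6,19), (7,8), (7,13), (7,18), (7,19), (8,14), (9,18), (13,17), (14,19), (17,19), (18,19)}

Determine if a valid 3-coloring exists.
A valid 3-coloring: color 1: [4, 9, 19]; color 2: [6, 7, 14, 17]; color 3: [8, 13, 18].
(χ(G) = 3 ≤ 3.)

Yes, G is 3-colorable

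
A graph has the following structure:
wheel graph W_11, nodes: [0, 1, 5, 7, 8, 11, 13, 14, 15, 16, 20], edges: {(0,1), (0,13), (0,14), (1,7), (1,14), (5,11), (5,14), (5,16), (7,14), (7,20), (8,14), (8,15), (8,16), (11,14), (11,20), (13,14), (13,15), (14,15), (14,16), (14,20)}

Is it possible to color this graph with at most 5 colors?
Yes, G is 5-colorable

A valid 5-coloring: color 1: [14]; color 2: [0, 7, 11, 15, 16]; color 3: [1, 5, 8, 13, 20].
(χ(G) = 3 ≤ 5.)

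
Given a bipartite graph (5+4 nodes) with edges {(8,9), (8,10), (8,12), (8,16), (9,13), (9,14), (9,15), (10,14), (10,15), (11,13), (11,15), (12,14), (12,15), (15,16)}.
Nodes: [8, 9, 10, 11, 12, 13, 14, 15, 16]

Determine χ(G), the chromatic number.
Clique number ω(G) = 2 (lower bound: χ ≥ ω).
The graph is bipartite (no odd cycle), so 2 colors suffice: χ(G) = 2.
A valid 2-coloring: color 1: [8, 13, 14, 15]; color 2: [9, 10, 11, 12, 16].

χ(G) = 2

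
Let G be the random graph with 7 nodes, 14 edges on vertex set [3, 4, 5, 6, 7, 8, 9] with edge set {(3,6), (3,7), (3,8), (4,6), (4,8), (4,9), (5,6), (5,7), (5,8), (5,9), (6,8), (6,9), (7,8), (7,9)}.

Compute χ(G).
Clique number ω(G) = 3 (lower bound: χ ≥ ω).
The clique on [3, 6, 8] has size 3, forcing χ ≥ 3, and the coloring below uses 3 colors, so χ(G) = 3.
A valid 3-coloring: color 1: [6, 7]; color 2: [8, 9]; color 3: [3, 4, 5].

χ(G) = 3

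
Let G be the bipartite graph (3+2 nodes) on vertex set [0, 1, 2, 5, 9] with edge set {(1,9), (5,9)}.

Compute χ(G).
χ(G) = 2

Clique number ω(G) = 2 (lower bound: χ ≥ ω).
The graph is bipartite (no odd cycle), so 2 colors suffice: χ(G) = 2.
A valid 2-coloring: color 1: [0, 2, 9]; color 2: [1, 5].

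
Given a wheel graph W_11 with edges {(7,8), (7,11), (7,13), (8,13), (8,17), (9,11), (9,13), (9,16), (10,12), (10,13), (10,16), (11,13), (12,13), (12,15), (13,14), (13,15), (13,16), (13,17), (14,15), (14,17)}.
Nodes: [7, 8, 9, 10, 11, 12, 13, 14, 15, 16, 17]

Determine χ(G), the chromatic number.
Clique number ω(G) = 3 (lower bound: χ ≥ ω).
The clique on [7, 8, 13] has size 3, forcing χ ≥ 3, and the coloring below uses 3 colors, so χ(G) = 3.
A valid 3-coloring: color 1: [13]; color 2: [8, 11, 12, 14, 16]; color 3: [7, 9, 10, 15, 17].

χ(G) = 3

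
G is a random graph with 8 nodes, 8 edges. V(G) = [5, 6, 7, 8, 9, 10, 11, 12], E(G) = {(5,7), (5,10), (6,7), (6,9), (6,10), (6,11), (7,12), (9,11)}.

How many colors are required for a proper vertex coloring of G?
Clique number ω(G) = 3 (lower bound: χ ≥ ω).
The clique on [6, 9, 11] has size 3, forcing χ ≥ 3, and the coloring below uses 3 colors, so χ(G) = 3.
A valid 3-coloring: color 1: [5, 6, 8, 12]; color 2: [7, 10, 11]; color 3: [9].

χ(G) = 3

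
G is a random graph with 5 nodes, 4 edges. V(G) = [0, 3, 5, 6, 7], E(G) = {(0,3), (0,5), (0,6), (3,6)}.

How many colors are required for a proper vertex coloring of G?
χ(G) = 3

Clique number ω(G) = 3 (lower bound: χ ≥ ω).
The clique on [0, 3, 6] has size 3, forcing χ ≥ 3, and the coloring below uses 3 colors, so χ(G) = 3.
A valid 3-coloring: color 1: [0, 7]; color 2: [3, 5]; color 3: [6].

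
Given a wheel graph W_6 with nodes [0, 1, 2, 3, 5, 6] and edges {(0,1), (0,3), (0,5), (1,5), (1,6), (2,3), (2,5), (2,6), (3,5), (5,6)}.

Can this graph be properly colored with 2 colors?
No, G is not 2-colorable

The clique on vertices [0, 1, 5] has size 3 > 2, so it alone needs 3 colors.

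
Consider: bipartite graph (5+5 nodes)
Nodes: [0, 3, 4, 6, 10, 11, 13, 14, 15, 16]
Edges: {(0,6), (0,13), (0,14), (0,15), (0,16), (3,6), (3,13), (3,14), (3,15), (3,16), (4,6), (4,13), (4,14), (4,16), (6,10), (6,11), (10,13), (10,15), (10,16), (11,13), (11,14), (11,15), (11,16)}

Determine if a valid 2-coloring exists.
Yes, G is 2-colorable

A valid 2-coloring: color 1: [0, 3, 4, 10, 11]; color 2: [6, 13, 14, 15, 16].
(χ(G) = 2 ≤ 2.)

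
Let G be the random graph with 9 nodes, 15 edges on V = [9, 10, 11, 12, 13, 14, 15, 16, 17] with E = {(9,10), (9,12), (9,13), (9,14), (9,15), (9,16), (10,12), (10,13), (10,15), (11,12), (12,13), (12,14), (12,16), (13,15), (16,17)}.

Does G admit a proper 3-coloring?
No, G is not 3-colorable

The clique on vertices [9, 10, 12, 13] has size 4 > 3, so it alone needs 4 colors.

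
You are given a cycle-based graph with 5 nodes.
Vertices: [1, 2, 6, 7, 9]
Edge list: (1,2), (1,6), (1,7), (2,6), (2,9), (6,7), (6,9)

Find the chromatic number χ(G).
χ(G) = 3

Clique number ω(G) = 3 (lower bound: χ ≥ ω).
The clique on [2, 6, 9] has size 3, forcing χ ≥ 3, and the coloring below uses 3 colors, so χ(G) = 3.
A valid 3-coloring: color 1: [6]; color 2: [2, 7]; color 3: [1, 9].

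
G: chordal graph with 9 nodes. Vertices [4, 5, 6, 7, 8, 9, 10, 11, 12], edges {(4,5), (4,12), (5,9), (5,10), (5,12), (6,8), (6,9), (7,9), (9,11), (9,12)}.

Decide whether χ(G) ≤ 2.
The clique on vertices [5, 9, 12] has size 3 > 2, so it alone needs 3 colors.

No, G is not 2-colorable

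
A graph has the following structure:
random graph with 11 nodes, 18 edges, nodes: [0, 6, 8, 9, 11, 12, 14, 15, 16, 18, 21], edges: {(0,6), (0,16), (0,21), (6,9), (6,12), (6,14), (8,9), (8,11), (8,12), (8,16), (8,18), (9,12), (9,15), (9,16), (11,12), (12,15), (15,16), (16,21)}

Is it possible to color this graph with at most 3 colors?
A valid 3-coloring: color 1: [0, 9, 11, 14, 18]; color 2: [6, 8, 15, 21]; color 3: [12, 16].
(χ(G) = 3 ≤ 3.)

Yes, G is 3-colorable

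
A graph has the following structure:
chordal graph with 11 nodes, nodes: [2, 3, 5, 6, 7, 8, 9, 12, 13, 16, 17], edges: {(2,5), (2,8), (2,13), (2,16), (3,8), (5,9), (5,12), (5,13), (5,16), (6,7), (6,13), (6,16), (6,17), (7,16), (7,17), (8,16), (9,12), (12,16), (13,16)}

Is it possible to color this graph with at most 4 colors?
A valid 4-coloring: color 1: [3, 9, 16, 17]; color 2: [5, 6, 8]; color 3: [2, 7, 12]; color 4: [13].
(χ(G) = 4 ≤ 4.)

Yes, G is 4-colorable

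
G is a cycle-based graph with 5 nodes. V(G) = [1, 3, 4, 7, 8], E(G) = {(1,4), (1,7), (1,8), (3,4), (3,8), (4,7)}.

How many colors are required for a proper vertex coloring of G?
Clique number ω(G) = 3 (lower bound: χ ≥ ω).
The clique on [1, 4, 7] has size 3, forcing χ ≥ 3, and the coloring below uses 3 colors, so χ(G) = 3.
A valid 3-coloring: color 1: [4, 8]; color 2: [1, 3]; color 3: [7].

χ(G) = 3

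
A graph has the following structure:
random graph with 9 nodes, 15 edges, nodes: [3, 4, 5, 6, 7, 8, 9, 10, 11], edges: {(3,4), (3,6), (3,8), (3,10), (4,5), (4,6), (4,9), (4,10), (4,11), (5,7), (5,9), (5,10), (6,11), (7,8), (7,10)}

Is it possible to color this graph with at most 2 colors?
The clique on vertices [4, 6, 11] has size 3 > 2, so it alone needs 3 colors.

No, G is not 2-colorable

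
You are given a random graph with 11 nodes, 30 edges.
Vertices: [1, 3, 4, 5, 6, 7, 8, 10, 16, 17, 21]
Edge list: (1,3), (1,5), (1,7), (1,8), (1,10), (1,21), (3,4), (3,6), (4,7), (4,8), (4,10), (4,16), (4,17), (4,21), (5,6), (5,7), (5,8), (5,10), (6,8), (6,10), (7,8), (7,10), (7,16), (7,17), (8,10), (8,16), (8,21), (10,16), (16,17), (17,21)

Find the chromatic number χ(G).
Clique number ω(G) = 5 (lower bound: χ ≥ ω).
The clique on [4, 7, 8, 10, 16] has size 5, forcing χ ≥ 5, and the coloring below uses 5 colors, so χ(G) = 5.
A valid 5-coloring: color 1: [3, 8, 17]; color 2: [6, 7, 21]; color 3: [1, 4]; color 4: [10]; color 5: [5, 16].

χ(G) = 5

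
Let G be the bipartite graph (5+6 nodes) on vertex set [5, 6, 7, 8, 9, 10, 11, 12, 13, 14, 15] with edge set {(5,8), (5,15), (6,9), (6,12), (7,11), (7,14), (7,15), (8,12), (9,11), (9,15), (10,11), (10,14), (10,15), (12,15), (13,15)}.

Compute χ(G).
Clique number ω(G) = 2 (lower bound: χ ≥ ω).
The graph is bipartite (no odd cycle), so 2 colors suffice: χ(G) = 2.
A valid 2-coloring: color 1: [6, 8, 11, 14, 15]; color 2: [5, 7, 9, 10, 12, 13].

χ(G) = 2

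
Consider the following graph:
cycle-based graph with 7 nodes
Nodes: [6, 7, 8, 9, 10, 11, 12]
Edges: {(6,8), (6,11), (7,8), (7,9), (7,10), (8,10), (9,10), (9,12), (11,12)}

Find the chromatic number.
χ(G) = 3

Clique number ω(G) = 3 (lower bound: χ ≥ ω).
The clique on [7, 8, 10] has size 3, forcing χ ≥ 3, and the coloring below uses 3 colors, so χ(G) = 3.
A valid 3-coloring: color 1: [8, 9, 11]; color 2: [6, 10, 12]; color 3: [7].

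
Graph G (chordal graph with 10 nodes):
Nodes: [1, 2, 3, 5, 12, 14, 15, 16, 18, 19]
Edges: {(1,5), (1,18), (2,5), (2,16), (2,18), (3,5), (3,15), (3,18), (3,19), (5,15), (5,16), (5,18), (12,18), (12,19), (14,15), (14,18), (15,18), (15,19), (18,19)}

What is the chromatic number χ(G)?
Clique number ω(G) = 4 (lower bound: χ ≥ ω).
The clique on [3, 15, 18, 19] has size 4, forcing χ ≥ 4, and the coloring below uses 4 colors, so χ(G) = 4.
A valid 4-coloring: color 1: [16, 18]; color 2: [5, 14, 19]; color 3: [1, 2, 12, 15]; color 4: [3].

χ(G) = 4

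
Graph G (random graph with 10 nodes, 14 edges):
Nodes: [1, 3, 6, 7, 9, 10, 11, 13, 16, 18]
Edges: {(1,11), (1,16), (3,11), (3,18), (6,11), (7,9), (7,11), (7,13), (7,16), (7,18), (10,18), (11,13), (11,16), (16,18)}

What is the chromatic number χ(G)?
Clique number ω(G) = 3 (lower bound: χ ≥ ω).
The clique on [7, 16, 18] has size 3, forcing χ ≥ 3, and the coloring below uses 3 colors, so χ(G) = 3.
A valid 3-coloring: color 1: [9, 11, 18]; color 2: [1, 3, 6, 7, 10]; color 3: [13, 16].

χ(G) = 3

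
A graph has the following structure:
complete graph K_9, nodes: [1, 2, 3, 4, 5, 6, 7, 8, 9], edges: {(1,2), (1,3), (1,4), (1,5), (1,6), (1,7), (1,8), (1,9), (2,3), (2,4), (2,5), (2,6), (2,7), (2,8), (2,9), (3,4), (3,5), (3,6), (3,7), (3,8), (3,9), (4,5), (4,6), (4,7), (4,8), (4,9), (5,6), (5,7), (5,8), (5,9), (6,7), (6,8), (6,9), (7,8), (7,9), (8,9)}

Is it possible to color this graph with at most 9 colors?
Yes, G is 9-colorable

A valid 9-coloring: color 1: [4]; color 2: [7]; color 3: [8]; color 4: [2]; color 5: [5]; color 6: [6]; color 7: [9]; color 8: [1]; color 9: [3].
(χ(G) = 9 ≤ 9.)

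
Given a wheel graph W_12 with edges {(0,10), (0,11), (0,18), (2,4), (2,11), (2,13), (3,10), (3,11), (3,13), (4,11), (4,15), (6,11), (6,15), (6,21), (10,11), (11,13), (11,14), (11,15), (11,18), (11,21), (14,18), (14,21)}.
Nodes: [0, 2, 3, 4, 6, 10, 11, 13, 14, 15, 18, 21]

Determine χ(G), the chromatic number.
χ(G) = 4

Clique number ω(G) = 3 (lower bound: χ ≥ ω).
Odd cycle [6, 15, 4, 2, 13, 3, 10, 0, 18, 14, 21] needs 3 colors (χ ≥ 3).
Vertex 11 is adjacent to every vertex of [0, 2, 3, 4, 6, 10, 13, 14, 15, 18, 21], which already need 3 colors among themselves, so 11 needs a new color (χ ≥ 4).
The coloring below uses 4 colors, so χ(G) = 4.
A valid 4-coloring: color 1: [11]; color 2: [4, 6, 10, 13, 14]; color 3: [0, 2, 3, 15, 21]; color 4: [18].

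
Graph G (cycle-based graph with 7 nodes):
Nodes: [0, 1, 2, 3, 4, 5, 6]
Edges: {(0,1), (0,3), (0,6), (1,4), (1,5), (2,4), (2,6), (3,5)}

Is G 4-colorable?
A valid 4-coloring: color 1: [1, 2, 3]; color 2: [0, 4, 5]; color 3: [6].
(χ(G) = 3 ≤ 4.)

Yes, G is 4-colorable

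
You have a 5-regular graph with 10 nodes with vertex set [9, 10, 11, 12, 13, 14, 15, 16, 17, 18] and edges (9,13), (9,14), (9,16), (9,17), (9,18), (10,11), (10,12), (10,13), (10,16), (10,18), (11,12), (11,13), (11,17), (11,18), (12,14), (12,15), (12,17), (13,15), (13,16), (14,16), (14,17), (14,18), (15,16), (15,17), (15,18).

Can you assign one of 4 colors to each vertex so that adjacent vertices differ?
Yes, G is 4-colorable

A valid 4-coloring: color 1: [11, 14, 15]; color 2: [16, 17, 18]; color 3: [9, 10]; color 4: [12, 13].
(χ(G) = 4 ≤ 4.)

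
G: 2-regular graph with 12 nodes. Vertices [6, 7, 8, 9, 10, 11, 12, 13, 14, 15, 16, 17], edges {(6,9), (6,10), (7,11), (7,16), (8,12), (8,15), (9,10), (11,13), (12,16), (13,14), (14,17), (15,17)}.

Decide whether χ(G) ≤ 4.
A valid 4-coloring: color 1: [8, 10, 11, 14, 16]; color 2: [6, 7, 12, 13, 17]; color 3: [9, 15].
(χ(G) = 3 ≤ 4.)

Yes, G is 4-colorable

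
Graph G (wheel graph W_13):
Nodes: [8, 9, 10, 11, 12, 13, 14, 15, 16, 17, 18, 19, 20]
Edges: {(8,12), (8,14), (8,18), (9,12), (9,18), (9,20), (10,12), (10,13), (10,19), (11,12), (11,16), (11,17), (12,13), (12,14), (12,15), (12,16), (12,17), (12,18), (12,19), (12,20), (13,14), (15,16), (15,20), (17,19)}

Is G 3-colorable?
A valid 3-coloring: color 1: [12]; color 2: [10, 14, 16, 17, 18, 20]; color 3: [8, 9, 11, 13, 15, 19].
(χ(G) = 3 ≤ 3.)

Yes, G is 3-colorable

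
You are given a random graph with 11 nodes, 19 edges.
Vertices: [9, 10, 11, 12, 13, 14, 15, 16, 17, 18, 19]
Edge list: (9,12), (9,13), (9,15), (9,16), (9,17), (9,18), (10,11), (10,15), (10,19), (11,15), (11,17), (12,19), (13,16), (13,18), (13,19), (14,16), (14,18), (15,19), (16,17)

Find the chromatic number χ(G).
Clique number ω(G) = 3 (lower bound: χ ≥ ω).
The clique on [9, 16, 17] has size 3, forcing χ ≥ 3, and the coloring below uses 3 colors, so χ(G) = 3.
A valid 3-coloring: color 1: [9, 11, 14, 19]; color 2: [10, 12, 16, 18]; color 3: [13, 15, 17].

χ(G) = 3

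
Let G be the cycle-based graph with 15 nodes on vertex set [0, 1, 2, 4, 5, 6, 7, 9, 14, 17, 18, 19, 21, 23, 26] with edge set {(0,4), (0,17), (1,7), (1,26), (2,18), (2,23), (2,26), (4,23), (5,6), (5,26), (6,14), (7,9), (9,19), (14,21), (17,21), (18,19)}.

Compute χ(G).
Clique number ω(G) = 2 (lower bound: χ ≥ ω).
Odd cycle [18, 19, 9, 7, 1, 26, 2] needs 3 colors (χ ≥ 3).
The coloring below uses 3 colors, so χ(G) = 3.
A valid 3-coloring: color 1: [2, 4, 5, 7, 14, 17, 19]; color 2: [0, 6, 9, 18, 21, 23, 26]; color 3: [1].

χ(G) = 3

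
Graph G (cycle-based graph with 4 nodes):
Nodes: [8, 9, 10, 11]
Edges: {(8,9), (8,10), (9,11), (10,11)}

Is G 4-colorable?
A valid 4-coloring: color 1: [9, 10]; color 2: [8, 11].
(χ(G) = 2 ≤ 4.)

Yes, G is 4-colorable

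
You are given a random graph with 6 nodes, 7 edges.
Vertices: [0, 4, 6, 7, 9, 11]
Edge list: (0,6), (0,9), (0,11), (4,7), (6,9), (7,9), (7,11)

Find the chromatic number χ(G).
Clique number ω(G) = 3 (lower bound: χ ≥ ω).
The clique on [0, 6, 9] has size 3, forcing χ ≥ 3, and the coloring below uses 3 colors, so χ(G) = 3.
A valid 3-coloring: color 1: [0, 7]; color 2: [4, 9, 11]; color 3: [6].

χ(G) = 3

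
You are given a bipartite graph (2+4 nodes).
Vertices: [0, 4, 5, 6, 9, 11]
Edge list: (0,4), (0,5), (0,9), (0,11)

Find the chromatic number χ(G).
χ(G) = 2

Clique number ω(G) = 2 (lower bound: χ ≥ ω).
The graph is bipartite (no odd cycle), so 2 colors suffice: χ(G) = 2.
A valid 2-coloring: color 1: [0, 6]; color 2: [4, 5, 9, 11].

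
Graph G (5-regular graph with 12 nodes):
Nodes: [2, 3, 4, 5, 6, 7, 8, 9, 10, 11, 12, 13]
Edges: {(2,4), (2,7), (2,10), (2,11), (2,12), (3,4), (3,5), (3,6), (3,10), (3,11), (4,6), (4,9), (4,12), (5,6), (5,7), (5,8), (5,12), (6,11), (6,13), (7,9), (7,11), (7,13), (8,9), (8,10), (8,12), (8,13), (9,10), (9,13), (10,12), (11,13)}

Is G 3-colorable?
Suppose a proper 3-coloring c exists. The clique [2, 4, 12] takes 3 distinct colors; by symmetry let c(2) = 1, c(4) = 2, c(12) = 3.
- Vertex 10: neighbors [2, 12] already have colors [1, 3] ⇒ c(10) = 2.
- Vertex 8: neighbors [10, 12] already have colors [2, 3] ⇒ c(8) = 1.
- Vertex 5: neighbors [8, 12] already have colors [1, 3] ⇒ c(5) = 2.
- Vertex 7: neighbors [2, 5] already have colors [1, 2] ⇒ c(7) = 3.
- Vertex 9: neighbors [8, 4, 7] already have colors [1, 2, 3] — all 3 colors blocked. Contradiction.
The forced assignments end in a contradiction, so G has no proper 3-coloring (χ ≥ 4).

No, G is not 3-colorable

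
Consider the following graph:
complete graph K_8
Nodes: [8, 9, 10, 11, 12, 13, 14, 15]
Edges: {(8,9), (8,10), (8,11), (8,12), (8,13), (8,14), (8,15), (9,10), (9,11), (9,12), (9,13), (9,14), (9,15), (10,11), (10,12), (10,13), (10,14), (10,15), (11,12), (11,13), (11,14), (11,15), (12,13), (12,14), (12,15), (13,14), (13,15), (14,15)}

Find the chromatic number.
Clique number ω(G) = 8 (lower bound: χ ≥ ω).
The clique on [8, 9, 10, 11, 12, 13, 14, 15] has size 8, forcing χ ≥ 8, and the coloring below uses 8 colors, so χ(G) = 8.
A valid 8-coloring: color 1: [8]; color 2: [13]; color 3: [9]; color 4: [10]; color 5: [12]; color 6: [14]; color 7: [11]; color 8: [15].

χ(G) = 8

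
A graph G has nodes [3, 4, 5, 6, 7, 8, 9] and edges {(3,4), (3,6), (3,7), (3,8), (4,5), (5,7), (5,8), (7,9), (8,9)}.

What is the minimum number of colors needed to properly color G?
χ(G) = 2

Clique number ω(G) = 2 (lower bound: χ ≥ ω).
The graph is bipartite (no odd cycle), so 2 colors suffice: χ(G) = 2.
A valid 2-coloring: color 1: [3, 5, 9]; color 2: [4, 6, 7, 8].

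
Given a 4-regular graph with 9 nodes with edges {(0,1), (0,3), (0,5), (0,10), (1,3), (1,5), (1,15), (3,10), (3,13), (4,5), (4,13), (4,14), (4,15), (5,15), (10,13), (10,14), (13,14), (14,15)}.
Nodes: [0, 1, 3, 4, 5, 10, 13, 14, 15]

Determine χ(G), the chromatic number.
χ(G) = 3

Clique number ω(G) = 3 (lower bound: χ ≥ ω).
The clique on [0, 1, 3] has size 3, forcing χ ≥ 3, and the coloring below uses 3 colors, so χ(G) = 3.
A valid 3-coloring: color 1: [0, 13, 15]; color 2: [1, 4, 10]; color 3: [3, 5, 14].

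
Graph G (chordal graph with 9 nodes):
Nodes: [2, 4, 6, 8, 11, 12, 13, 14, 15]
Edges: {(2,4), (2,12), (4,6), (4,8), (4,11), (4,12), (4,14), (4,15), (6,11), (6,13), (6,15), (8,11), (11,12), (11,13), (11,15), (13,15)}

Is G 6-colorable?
A valid 6-coloring: color 1: [4, 13]; color 2: [2, 11, 14]; color 3: [6, 8, 12]; color 4: [15].
(χ(G) = 4 ≤ 6.)

Yes, G is 6-colorable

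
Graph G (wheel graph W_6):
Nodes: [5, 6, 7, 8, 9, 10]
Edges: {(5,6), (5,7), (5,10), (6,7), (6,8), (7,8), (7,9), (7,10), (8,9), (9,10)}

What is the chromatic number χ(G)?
Clique number ω(G) = 3 (lower bound: χ ≥ ω).
Odd cycle [5, 10, 9, 8, 6] needs 3 colors (χ ≥ 3).
Vertex 7 is adjacent to every vertex of [5, 6, 8, 9, 10], which already need 3 colors among themselves, so 7 needs a new color (χ ≥ 4).
The coloring below uses 4 colors, so χ(G) = 4.
A valid 4-coloring: color 1: [7]; color 2: [5, 8]; color 3: [6, 10]; color 4: [9].

χ(G) = 4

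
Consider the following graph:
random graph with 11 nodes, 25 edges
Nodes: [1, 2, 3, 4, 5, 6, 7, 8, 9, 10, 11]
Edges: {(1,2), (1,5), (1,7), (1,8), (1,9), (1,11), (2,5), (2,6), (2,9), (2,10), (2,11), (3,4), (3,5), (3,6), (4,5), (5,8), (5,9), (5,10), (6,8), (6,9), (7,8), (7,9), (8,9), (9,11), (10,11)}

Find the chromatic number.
χ(G) = 4

Clique number ω(G) = 4 (lower bound: χ ≥ ω).
The clique on [1, 2, 9, 11] has size 4, forcing χ ≥ 4, and the coloring below uses 4 colors, so χ(G) = 4.
A valid 4-coloring: color 1: [5, 6, 7, 11]; color 2: [3, 9, 10]; color 3: [1, 4]; color 4: [2, 8].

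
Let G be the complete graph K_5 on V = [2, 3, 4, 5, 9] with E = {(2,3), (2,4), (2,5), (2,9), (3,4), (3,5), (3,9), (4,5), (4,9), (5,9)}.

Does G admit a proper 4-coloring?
The clique on vertices [2, 3, 4, 5, 9] has size 5 > 4, so it alone needs 5 colors.

No, G is not 4-colorable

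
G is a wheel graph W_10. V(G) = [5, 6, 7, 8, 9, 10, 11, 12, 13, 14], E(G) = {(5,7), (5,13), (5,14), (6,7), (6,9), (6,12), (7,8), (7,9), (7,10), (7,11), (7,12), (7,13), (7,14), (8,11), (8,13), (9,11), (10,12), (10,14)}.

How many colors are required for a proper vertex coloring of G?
χ(G) = 4

Clique number ω(G) = 3 (lower bound: χ ≥ ω).
Odd cycle [8, 11, 9, 6, 12, 10, 14, 5, 13] needs 3 colors (χ ≥ 3).
Vertex 7 is adjacent to every vertex of [5, 6, 8, 9, 10, 11, 12, 13, 14], which already need 3 colors among themselves, so 7 needs a new color (χ ≥ 4).
The coloring below uses 4 colors, so χ(G) = 4.
A valid 4-coloring: color 1: [7]; color 2: [5, 8, 9, 12]; color 3: [6, 10, 11, 13]; color 4: [14].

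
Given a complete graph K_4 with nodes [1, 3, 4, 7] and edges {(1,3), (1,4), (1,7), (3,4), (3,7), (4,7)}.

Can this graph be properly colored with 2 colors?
The clique on vertices [1, 3, 4, 7] has size 4 > 2, so it alone needs 4 colors.

No, G is not 2-colorable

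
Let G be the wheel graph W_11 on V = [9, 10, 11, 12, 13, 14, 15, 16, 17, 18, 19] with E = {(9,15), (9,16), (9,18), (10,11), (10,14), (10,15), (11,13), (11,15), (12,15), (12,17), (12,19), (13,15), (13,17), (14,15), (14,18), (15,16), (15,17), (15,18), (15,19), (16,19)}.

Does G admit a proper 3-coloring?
Yes, G is 3-colorable

A valid 3-coloring: color 1: [15]; color 2: [9, 11, 14, 17, 19]; color 3: [10, 12, 13, 16, 18].
(χ(G) = 3 ≤ 3.)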